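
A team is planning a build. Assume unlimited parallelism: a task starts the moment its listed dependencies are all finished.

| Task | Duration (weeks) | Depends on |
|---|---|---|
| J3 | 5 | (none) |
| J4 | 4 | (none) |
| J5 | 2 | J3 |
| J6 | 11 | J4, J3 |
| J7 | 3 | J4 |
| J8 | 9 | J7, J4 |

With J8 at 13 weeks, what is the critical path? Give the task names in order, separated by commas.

J4, J7, J8

Actual critical path: J4→J7→J8 = 4+3+9 = 16 ⇒ 16 weeks.
J8 is on the critical path; changing it to 13 makes that path 20 weeks.
No other chain overtakes it, so the finish is 20 weeks.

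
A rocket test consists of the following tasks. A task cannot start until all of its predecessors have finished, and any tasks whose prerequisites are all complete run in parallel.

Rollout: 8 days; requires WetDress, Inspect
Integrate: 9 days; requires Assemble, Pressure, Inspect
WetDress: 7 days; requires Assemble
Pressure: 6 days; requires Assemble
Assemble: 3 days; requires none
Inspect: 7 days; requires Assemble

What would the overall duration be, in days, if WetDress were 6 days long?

As given, the longest chain is Assemble→Inspect→Integrate = 3+7+9 = 19, so the finish is 19 days.
WetDress is off the critical path — its longest chain is 18 days, giving 1 of slack.
No other chain overtakes it, so the finish is 19 days.

19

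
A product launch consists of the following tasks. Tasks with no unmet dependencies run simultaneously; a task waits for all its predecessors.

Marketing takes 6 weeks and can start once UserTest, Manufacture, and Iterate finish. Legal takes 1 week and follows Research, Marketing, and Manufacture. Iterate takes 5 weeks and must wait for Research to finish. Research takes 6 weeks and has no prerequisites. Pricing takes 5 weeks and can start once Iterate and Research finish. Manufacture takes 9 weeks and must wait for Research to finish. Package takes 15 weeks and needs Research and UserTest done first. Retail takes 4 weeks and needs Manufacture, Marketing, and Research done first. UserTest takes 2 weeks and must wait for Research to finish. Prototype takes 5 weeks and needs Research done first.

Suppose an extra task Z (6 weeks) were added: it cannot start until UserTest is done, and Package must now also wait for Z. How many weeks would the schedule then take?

Originally the schedule takes 25 weeks.
With Z inserted, Package now waits for max(Research, UserTest, Z).
New critical path: Research→UserTest→Z→Package = 6+2+6+15 = 29 ⇒ 29 weeks.

29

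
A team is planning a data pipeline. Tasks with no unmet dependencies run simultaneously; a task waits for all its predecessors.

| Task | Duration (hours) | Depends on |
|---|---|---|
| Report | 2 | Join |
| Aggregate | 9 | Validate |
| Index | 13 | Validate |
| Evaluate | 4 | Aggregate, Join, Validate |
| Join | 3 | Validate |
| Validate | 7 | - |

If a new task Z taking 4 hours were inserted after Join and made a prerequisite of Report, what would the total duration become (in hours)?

Originally the job takes 20 hours.
With Z inserted, Report now waits for max(Join, Z).
New critical path: Validate→Aggregate→Evaluate = 7+9+4 = 20 ⇒ 20 hours.

20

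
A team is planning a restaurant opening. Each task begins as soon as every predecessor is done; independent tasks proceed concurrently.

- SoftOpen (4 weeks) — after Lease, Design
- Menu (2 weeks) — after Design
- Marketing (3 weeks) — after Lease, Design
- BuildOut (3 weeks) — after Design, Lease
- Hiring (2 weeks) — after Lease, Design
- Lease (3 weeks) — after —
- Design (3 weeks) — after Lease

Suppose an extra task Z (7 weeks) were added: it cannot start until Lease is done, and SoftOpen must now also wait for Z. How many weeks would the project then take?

14

Originally the project takes 10 weeks.
With Z inserted, SoftOpen now waits for max(Lease, Design, Z).
New critical path: Lease→Z→SoftOpen = 3+7+4 = 14 ⇒ 14 weeks.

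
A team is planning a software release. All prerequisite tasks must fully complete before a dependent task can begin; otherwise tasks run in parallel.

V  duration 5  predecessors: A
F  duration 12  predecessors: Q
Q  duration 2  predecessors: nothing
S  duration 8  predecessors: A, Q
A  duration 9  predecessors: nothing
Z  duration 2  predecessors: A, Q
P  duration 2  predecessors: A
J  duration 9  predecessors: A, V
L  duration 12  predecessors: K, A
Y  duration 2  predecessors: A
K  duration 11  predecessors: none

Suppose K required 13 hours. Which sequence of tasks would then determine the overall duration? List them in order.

Baseline: K→L = 11+12 = 23 → 23 hours.
K is on the critical path; changing it to 13 makes that path 25 hours.
The critical path is still K→L; finish is now 25 hours.

K, L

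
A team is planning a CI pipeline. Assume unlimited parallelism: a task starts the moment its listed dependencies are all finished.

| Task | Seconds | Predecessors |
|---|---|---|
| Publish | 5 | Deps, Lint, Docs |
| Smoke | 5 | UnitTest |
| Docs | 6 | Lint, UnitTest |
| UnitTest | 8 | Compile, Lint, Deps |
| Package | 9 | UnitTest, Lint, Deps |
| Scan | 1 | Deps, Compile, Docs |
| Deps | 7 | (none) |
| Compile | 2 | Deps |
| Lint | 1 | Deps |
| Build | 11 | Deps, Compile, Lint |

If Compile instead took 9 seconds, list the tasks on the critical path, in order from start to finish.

Critical path before the change: Deps→Compile→UnitTest→Docs→Publish = 7+2+8+6+5 = 28 giving 28 seconds.
Compile is on the critical path; changing it to 9 makes that path 35 seconds.
The critical path is still Deps→Compile→UnitTest→Docs→Publish; finish is now 35 seconds.

Deps, Compile, UnitTest, Docs, Publish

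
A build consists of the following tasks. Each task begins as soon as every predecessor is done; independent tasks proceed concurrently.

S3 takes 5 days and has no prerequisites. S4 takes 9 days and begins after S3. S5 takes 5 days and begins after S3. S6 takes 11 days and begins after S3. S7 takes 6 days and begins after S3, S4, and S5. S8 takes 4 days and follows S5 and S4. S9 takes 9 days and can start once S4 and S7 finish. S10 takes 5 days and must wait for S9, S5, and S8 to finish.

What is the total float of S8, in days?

S3→S4→S7→S9→S10 = 5+9+6+9+5 = 34 sets the makespan at 34 days.
The longest chain containing S8 totals 23 days.
Slack of S8 = 25 − 14 = 11 days.

11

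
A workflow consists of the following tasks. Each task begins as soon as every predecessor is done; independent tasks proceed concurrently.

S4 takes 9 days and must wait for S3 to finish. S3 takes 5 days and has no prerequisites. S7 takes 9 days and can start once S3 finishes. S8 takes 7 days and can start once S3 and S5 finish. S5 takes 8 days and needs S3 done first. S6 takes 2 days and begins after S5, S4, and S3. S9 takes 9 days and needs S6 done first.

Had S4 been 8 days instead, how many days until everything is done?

24

The binding path is S3→S4→S6→S9 = 5+9+2+9 = 25; finish at 25 days.
S4 lies on that path, so at 8 days the path becomes 24 days.
The critical path is still S3→S4→S6→S9; finish is now 24 days.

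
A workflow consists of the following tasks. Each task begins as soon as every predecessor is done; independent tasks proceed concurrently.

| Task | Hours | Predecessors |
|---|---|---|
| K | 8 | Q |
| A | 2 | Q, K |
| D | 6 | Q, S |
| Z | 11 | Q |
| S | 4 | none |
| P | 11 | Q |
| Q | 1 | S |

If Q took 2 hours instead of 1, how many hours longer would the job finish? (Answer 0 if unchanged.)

1

Baseline: S→Q→P = 4+1+11 = 16 → 16 hours.
Q lies on that path, so at 2 hours the path becomes 17 hours.
That remains the longest chain; total 17 hours.
Change in finish: 17 − 16 = +1 hours.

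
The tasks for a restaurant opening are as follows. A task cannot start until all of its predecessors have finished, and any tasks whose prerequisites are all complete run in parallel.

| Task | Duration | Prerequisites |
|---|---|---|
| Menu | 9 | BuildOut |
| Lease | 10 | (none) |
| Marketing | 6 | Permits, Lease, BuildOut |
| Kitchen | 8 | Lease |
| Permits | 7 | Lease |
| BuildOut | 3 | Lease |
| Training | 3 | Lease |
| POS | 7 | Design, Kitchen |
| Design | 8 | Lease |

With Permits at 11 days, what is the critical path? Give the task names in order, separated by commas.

Baseline: Lease→Design→POS = 10+8+7 = 25 → 25 days.
Permits has 2 days of float (longest path through it is 23).
The binding chain switches to Lease→Permits→Marketing = 10+11+6 = 27; finish 27 days.

Lease, Permits, Marketing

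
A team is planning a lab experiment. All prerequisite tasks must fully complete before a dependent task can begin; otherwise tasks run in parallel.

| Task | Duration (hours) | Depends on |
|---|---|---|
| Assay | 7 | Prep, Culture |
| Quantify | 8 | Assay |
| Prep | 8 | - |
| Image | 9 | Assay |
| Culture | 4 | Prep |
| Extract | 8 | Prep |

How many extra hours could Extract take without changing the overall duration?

The longest chain is Prep→Culture→Assay→Image = 8+4+7+9 = 28; overall finish 28 hours.
The longest chain containing Extract totals 16 hours.
Float = 28 − 16 = 12.

12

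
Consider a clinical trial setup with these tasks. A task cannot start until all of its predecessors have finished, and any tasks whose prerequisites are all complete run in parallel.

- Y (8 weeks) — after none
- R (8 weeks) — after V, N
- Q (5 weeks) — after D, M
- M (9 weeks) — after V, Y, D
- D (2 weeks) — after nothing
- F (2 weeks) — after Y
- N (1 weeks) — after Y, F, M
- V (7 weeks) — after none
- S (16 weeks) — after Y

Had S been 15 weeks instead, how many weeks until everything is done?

Baseline: Y→M→N→R = 8+9+1+8 = 26 → 26 weeks.
S has 2 weeks of float (longest path through it is 24).
The critical path is still Y→M→N→R; finish is now 26 weeks.

26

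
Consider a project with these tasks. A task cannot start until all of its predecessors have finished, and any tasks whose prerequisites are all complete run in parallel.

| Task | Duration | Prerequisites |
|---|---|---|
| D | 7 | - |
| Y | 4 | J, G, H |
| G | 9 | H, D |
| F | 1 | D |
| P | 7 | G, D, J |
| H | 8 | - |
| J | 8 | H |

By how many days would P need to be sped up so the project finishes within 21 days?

3

Current finish: 24 days; target: 21.
P is on every critical path, so each day cut from P cuts the finish by one (this holds down to a finish of 21).
Need 24 − 21 = 3 days off P → P becomes 4 days, finish becomes 21.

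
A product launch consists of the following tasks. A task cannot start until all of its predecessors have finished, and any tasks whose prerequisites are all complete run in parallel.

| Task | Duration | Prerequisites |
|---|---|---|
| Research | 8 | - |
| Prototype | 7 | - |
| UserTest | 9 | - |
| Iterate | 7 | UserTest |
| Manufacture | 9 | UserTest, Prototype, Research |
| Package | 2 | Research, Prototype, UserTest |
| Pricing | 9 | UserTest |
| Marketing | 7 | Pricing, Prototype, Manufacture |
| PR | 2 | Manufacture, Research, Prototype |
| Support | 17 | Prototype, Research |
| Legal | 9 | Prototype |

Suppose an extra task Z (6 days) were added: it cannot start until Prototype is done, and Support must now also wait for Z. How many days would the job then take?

30

Originally the job takes 25 days.
With Z inserted, Support now waits for max(Prototype, Research, Z).
New critical path: Prototype→Z→Support = 7+6+17 = 30 ⇒ 30 days.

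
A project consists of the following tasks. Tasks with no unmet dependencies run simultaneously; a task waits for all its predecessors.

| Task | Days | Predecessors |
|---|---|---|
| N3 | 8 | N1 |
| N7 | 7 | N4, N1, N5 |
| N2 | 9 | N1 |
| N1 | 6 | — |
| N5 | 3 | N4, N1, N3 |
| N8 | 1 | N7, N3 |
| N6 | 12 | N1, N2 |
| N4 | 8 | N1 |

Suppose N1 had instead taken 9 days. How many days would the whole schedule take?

Actual critical path: N1→N2→N6 = 6+9+12 = 27 ⇒ 27 days.
Since N1 is critical, the +3 change carries straight to that chain (now 30 days).
That remains the longest chain; total 30 days.

30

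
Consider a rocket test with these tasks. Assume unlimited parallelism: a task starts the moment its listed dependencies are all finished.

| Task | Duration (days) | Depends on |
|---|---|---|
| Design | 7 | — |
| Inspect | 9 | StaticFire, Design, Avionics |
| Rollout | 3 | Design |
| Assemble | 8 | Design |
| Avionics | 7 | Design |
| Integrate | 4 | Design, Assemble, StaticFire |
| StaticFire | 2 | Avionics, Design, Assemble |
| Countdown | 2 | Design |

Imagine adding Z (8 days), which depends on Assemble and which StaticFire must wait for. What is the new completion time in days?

34

Originally the plan takes 26 days.
With Z inserted, StaticFire now waits for max(Avionics, Design, Assemble, Z).
New critical path: Design→Assemble→Z→StaticFire→Inspect = 7+8+8+2+9 = 34 ⇒ 34 days.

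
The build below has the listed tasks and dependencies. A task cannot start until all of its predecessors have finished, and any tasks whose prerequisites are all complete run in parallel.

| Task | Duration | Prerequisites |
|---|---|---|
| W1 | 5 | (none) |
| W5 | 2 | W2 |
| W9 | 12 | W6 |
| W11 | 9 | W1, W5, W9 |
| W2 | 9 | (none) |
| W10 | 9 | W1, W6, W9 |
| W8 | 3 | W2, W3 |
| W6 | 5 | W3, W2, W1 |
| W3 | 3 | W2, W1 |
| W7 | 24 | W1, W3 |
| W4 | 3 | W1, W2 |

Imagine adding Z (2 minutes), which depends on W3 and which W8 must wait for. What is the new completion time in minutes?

Originally the build takes 38 minutes.
With Z inserted, W8 now waits for max(W2, W3, Z).
New critical path: W2→W3→W6→W9→W10 = 9+3+5+12+9 = 38 ⇒ 38 minutes.

38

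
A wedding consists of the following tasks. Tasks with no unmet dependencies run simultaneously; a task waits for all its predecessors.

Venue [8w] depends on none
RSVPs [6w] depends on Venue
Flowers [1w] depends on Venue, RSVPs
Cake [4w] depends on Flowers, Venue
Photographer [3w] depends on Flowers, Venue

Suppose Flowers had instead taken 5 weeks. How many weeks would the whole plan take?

23

The binding path is Venue→RSVPs→Flowers→Cake = 8+6+1+4 = 19; finish at 19 weeks.
Flowers lies on that path, so at 5 weeks the path becomes 23 weeks.
The critical path is still Venue→RSVPs→Flowers→Cake; finish is now 23 weeks.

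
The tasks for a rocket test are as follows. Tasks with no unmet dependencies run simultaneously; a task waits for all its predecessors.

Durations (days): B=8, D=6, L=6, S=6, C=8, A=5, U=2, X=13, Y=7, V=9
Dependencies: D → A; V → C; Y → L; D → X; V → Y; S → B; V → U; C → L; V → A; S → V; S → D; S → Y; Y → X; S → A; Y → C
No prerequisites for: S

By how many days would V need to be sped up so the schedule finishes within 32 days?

4

Current finish: 36 days; target: 32.
V is on every critical path, so each day cut from V cuts the finish by one (this holds down to a finish of 28).
Need 36 − 32 = 4 days off V → V becomes 5 days, finish becomes 32.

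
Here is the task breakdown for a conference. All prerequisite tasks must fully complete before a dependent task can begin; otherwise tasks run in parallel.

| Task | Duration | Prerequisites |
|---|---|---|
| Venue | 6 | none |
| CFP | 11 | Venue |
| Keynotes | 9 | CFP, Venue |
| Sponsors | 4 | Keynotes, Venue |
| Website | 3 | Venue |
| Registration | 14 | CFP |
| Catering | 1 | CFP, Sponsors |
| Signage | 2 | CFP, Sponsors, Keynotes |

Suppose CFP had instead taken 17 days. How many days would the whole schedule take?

38

The binding path is Venue→CFP→Keynotes→Sponsors→Signage = 6+11+9+4+2 = 32; finish at 32 days.
CFP lies on that path, so at 17 days the path becomes 38 days.
That remains the longest chain; total 38 days.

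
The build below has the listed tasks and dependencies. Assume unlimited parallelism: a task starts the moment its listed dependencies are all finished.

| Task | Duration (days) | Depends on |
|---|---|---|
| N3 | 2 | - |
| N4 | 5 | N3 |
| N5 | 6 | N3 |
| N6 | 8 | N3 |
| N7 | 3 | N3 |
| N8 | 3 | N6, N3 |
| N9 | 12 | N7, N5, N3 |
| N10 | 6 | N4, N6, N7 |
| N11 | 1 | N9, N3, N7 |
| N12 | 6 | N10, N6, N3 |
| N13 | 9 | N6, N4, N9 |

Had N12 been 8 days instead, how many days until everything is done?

The binding path is N3→N5→N9→N13 = 2+6+12+9 = 29; finish at 29 days.
The longest path through N12 is only 22 days, so N12 has float 7.
That remains the longest chain; total 29 days.

29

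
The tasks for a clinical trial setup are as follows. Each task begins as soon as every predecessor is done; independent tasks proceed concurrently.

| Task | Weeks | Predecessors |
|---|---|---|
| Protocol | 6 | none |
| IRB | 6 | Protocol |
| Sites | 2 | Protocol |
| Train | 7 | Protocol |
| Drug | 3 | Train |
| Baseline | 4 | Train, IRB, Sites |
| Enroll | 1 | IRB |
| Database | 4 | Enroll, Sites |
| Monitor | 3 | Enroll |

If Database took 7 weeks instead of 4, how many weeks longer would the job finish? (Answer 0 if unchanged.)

3

As given, the longest chain is Protocol→IRB→Enroll→Database = 6+6+1+4 = 17, so the finish is 17 weeks.
Database is on the critical path; changing it to 7 makes that path 20 weeks.
That remains the longest chain; total 20 weeks.
Change in finish: 20 − 17 = +3 weeks.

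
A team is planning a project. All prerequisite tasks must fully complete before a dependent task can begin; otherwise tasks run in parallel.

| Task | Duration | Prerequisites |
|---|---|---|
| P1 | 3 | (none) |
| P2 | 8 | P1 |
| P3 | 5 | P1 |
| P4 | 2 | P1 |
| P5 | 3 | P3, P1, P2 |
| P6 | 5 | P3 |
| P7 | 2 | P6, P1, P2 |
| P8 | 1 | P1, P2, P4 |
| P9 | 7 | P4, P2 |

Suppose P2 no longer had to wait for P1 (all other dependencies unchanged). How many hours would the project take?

With the dependency in place, P1→P2→P9 = 3+8+7 = 18 sets the finish at 18 hours.
Without P1→P2, P2's earliest start moves from 3 to 0.
New critical path: P1→P3→P6→P7 = 3+5+5+2 = 15 ⇒ 15 hours.

15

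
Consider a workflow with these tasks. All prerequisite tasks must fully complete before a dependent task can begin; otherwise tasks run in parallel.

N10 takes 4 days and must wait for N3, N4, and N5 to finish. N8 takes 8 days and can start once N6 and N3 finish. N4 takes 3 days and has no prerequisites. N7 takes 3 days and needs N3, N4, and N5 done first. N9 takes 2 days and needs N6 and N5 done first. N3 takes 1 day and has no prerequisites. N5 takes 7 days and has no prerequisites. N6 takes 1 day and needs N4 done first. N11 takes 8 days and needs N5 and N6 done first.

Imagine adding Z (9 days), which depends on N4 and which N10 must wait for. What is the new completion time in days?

16

Originally the project takes 15 days.
With Z inserted, N10 now waits for max(N3, N4, N5, Z).
New critical path: N4→Z→N10 = 3+9+4 = 16 ⇒ 16 days.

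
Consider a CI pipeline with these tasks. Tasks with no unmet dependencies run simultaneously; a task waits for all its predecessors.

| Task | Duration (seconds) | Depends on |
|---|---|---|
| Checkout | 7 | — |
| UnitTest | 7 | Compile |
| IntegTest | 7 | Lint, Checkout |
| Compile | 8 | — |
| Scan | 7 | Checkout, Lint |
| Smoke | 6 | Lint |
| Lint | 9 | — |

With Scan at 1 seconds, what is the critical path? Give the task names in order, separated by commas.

Baseline: Lint→Scan = 9+7 = 16 → 16 seconds.
Scan lies on that path, so at 1 second the path becomes 10 seconds.
The binding chain switches to Lint→IntegTest = 9+7 = 16; finish 16 seconds.

Lint, IntegTest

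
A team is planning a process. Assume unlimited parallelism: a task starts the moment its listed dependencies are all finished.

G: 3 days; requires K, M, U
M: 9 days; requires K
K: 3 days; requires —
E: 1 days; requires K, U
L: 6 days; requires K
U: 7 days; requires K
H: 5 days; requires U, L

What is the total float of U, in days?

0

Critical path: K→U→H = 3+7+5 = 15, so the finish is 15 days.
The longest chain containing U totals 15 days.
Slack of U = 3 − 3 = 0 days.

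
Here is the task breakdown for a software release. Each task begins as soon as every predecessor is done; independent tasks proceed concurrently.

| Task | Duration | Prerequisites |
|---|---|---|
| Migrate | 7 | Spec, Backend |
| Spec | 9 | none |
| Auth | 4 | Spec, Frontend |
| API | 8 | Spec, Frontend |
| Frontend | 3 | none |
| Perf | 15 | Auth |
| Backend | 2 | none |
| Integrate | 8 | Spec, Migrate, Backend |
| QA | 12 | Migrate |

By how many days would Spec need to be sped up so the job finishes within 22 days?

Current finish: 28 days; target: 22.
Spec is on every critical path, so each day cut from Spec cuts the finish by one (this holds down to a finish of 22).
Need 28 − 22 = 6 days off Spec → Spec becomes 3 days, finish becomes 22.

6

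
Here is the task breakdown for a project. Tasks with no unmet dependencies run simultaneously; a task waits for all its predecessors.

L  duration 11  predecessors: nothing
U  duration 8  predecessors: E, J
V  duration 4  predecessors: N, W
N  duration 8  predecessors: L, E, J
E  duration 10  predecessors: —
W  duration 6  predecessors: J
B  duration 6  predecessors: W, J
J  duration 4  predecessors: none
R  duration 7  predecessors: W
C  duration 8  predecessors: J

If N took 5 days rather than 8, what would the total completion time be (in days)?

Actual critical path: L→N→V = 11+8+4 = 23 ⇒ 23 days.
N is on the critical path; changing it to 5 makes that path 20 days.
The critical path is still L→N→V; finish is now 20 days.

20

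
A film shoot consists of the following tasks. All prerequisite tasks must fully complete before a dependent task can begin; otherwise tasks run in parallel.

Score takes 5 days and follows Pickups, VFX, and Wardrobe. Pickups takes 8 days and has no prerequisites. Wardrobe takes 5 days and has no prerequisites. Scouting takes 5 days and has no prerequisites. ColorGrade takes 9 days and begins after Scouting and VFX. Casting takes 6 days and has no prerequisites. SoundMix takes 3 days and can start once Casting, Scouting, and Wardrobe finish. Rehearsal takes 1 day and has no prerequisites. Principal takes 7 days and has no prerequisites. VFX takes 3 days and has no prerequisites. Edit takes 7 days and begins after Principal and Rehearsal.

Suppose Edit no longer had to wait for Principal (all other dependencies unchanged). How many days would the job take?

Original critical path: Scouting→ColorGrade = 5+9 = 14 ⇒ 14 days.
Without Principal→Edit, Edit's earliest start moves from 7 to 1.
After: Scouting→ColorGrade = 5+9 = 14 → 14 days.

14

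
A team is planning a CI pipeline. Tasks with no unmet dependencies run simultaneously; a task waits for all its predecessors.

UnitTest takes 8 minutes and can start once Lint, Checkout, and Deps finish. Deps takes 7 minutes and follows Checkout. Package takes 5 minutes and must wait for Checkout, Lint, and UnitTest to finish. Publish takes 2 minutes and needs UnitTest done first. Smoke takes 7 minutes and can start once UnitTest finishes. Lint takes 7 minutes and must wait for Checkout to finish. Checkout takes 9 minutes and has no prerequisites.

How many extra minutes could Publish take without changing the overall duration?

5

Critical path: Checkout→Deps→UnitTest→Smoke = 9+7+8+7 = 31, so the finish is 31 minutes.
The longest chain containing Publish totals 26 minutes.
Slack of Publish = 29 − 24 = 5 minutes.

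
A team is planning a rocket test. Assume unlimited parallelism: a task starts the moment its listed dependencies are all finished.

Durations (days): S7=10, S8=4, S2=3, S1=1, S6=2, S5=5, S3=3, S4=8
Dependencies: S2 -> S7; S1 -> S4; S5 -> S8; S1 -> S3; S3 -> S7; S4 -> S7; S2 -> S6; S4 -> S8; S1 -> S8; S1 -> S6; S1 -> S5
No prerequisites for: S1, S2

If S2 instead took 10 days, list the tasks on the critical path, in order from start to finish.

S2, S7

The binding path is S1→S4→S7 = 1+8+10 = 19; finish at 19 days.
The longest path through S2 is only 13 days, so S2 has float 6.
The binding chain switches to S2→S7 = 10+10 = 20; finish 20 days.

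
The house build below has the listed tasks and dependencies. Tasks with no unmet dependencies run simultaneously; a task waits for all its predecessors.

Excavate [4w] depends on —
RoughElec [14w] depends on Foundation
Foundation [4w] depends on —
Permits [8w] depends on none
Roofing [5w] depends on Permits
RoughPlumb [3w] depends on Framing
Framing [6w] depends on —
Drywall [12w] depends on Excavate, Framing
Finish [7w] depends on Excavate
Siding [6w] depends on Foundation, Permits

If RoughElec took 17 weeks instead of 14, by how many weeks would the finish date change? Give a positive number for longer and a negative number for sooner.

Baseline: Foundation→RoughElec = 4+14 = 18 → 18 weeks.
RoughElec lies on that path, so at 17 weeks the path becomes 21 weeks.
The critical path is still Foundation→RoughElec; finish is now 21 weeks.
Change in finish: 21 − 18 = +3 weeks.

3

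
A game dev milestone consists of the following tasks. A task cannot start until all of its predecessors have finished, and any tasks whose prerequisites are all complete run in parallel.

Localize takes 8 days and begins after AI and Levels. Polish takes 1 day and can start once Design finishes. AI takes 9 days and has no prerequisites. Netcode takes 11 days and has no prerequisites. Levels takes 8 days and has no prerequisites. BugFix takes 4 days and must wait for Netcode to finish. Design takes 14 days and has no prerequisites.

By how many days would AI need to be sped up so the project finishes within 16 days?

Current finish: 17 days; target: 16.
AI is on every critical path, so each day cut from AI cuts the finish by one (this holds down to a finish of 16).
Need 17 − 16 = 1 day off AI → AI becomes 8 days, finish becomes 16.

1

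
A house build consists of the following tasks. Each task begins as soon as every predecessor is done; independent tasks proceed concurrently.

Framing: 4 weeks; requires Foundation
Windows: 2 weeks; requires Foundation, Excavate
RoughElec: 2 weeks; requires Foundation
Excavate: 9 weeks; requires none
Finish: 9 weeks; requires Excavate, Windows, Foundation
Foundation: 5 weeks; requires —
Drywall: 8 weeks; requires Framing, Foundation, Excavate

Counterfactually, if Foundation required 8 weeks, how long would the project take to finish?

20

The binding path is Excavate→Windows→Finish = 9+2+9 = 20; finish at 20 weeks.
Foundation has 3 weeks of float (longest path through it is 17).
The critical path is still Excavate→Windows→Finish; finish is now 20 weeks.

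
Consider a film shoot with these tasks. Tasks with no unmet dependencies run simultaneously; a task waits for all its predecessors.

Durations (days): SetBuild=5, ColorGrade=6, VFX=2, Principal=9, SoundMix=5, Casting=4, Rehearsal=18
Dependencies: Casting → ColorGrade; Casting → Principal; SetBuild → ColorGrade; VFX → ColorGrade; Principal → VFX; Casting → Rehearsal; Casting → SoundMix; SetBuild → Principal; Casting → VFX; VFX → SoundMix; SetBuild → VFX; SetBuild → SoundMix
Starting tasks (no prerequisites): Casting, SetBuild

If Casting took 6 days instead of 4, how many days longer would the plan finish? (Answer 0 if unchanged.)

2

Baseline: Casting→Rehearsal = 4+18 = 22 → 22 days.
Casting is on the critical path; changing it to 6 makes that path 24 days.
No other chain overtakes it, so the finish is 24 days.
Change in finish: 24 − 22 = +2 days.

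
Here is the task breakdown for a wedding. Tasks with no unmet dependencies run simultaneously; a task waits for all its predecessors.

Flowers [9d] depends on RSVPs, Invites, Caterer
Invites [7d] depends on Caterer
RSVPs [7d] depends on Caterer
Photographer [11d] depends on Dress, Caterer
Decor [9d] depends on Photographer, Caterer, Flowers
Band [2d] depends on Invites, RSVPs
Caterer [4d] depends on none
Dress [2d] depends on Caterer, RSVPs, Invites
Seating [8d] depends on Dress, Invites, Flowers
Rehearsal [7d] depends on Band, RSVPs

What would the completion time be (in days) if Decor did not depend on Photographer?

Original critical path: Caterer→Invites→Dress→Photographer→Decor = 4+7+2+11+9 = 33 ⇒ 33 days.
Without Photographer→Decor, Decor's earliest start moves from 24 to 20.
New critical path: Caterer→Invites→Flowers→Decor = 4+7+9+9 = 29 ⇒ 29 days.

29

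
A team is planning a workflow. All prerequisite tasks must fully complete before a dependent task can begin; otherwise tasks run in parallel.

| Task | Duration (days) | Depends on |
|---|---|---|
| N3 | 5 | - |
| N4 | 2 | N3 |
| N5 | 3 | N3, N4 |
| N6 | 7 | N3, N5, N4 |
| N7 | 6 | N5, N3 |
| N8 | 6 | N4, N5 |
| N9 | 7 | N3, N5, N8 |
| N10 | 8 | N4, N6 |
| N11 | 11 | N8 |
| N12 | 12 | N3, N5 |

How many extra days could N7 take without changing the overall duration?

11

The longest chain is N3→N4→N5→N8→N11 = 5+2+3+6+11 = 27; overall finish 27 days.
The longest chain containing N7 totals 16 days.
Slack of N7 = 21 − 10 = 11 days.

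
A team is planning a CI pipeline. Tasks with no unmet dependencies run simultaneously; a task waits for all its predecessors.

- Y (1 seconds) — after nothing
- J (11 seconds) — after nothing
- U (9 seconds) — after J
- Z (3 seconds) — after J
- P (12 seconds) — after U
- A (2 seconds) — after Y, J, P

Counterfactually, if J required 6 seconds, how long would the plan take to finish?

29

Baseline: J→U→P→A = 11+9+12+2 = 34 → 34 seconds.
J is on the critical path; changing it to 6 makes that path 29 seconds.
The critical path is still J→U→P→A; finish is now 29 seconds.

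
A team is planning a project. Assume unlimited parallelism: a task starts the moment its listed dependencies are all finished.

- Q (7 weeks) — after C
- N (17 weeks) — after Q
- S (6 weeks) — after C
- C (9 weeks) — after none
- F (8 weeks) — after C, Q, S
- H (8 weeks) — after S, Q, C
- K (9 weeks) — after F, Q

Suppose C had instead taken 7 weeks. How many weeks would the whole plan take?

As given, the longest chain is C→Q→F→K = 9+7+8+9 = 33, so the finish is 33 weeks.
Since C is critical, the -2 change carries straight to that chain (now 31 weeks).
That remains the longest chain; total 31 weeks.

31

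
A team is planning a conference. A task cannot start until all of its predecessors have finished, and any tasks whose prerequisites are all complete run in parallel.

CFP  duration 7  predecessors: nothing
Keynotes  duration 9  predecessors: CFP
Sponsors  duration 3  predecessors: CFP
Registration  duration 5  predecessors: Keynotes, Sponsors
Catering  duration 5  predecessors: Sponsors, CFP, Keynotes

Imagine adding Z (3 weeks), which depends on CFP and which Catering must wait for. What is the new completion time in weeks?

21

Originally the plan takes 21 weeks.
With Z inserted, Catering now waits for max(Sponsors, CFP, Keynotes, Z).
New critical path: CFP→Keynotes→Registration = 7+9+5 = 21 ⇒ 21 weeks.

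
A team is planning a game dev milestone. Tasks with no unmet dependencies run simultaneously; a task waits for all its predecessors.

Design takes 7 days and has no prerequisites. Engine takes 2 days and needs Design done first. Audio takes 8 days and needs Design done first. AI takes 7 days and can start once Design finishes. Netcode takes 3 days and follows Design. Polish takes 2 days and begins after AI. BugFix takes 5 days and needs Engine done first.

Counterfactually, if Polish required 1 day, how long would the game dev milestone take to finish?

Critical path before the change: Design→AI→Polish = 7+7+2 = 16 giving 16 days.
Since Polish is critical, the -1 change carries straight to that chain (now 15 days).
New critical path: Design→Audio = 7+8 = 15 ⇒ 15 days.

15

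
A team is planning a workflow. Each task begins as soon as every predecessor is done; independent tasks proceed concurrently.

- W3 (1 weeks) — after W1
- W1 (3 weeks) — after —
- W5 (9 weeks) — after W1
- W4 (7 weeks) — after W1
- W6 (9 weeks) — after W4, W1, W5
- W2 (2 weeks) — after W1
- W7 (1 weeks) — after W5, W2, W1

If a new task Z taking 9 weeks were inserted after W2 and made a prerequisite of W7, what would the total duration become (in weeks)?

21

Originally the plan takes 21 weeks.
With Z inserted, W7 now waits for max(W5, W2, W1, Z).
New critical path: W1→W5→W6 = 3+9+9 = 21 ⇒ 21 weeks.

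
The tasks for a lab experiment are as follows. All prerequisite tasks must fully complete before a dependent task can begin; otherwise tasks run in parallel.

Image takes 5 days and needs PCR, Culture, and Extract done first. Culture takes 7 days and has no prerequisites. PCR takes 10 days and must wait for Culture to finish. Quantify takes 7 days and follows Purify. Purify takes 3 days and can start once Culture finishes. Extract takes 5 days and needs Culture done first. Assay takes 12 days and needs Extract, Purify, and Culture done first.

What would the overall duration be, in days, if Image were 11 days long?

28

As given, the longest chain is Culture→Extract→Assay = 7+5+12 = 24, so the finish is 24 days.
Image has 2 days of float (longest path through it is 22).
New critical path: Culture→PCR→Image = 7+10+11 = 28 ⇒ 28 days.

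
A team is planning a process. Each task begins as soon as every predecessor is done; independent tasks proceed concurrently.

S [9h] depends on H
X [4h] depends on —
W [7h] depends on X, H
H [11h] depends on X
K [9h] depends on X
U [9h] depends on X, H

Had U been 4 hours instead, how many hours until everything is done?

The binding path is X→H→U = 4+11+9 = 24; finish at 24 hours.
U lies on that path, so at 4 hours the path becomes 19 hours.
The binding chain switches to X→H→S = 4+11+9 = 24; finish 24 hours.

24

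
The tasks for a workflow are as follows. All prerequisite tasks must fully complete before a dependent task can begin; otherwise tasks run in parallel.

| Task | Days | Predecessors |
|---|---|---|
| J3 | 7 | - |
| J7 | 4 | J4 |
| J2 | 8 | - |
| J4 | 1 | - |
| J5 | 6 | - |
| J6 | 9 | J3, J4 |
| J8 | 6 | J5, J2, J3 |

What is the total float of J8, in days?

2

Critical path: J3→J6 = 7+9 = 16, so the finish is 16 days.
The longest chain containing J8 totals 14 days.
Slack of J8 = 10 − 8 = 2 days.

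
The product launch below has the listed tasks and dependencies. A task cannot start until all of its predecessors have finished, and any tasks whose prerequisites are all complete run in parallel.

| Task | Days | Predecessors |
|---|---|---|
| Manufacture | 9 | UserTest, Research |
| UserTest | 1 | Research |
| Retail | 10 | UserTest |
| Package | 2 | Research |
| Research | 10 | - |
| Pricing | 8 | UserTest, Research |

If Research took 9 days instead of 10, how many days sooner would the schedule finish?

1

Critical path before the change: Research→UserTest→Retail = 10+1+10 = 21 giving 21 days.
Research lies on that path, so at 9 days the path becomes 20 days.
That remains the longest chain; total 20 days.
Change in finish: 20 − 21 = -1 days.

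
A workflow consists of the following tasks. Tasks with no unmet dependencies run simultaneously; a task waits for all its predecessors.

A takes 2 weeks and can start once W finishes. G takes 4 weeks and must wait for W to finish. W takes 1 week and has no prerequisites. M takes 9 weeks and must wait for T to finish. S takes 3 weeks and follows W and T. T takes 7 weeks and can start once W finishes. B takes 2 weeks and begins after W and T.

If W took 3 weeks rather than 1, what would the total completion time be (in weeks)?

19

As given, the longest chain is W→T→M = 1+7+9 = 17, so the finish is 17 weeks.
W is on the critical path; changing it to 3 makes that path 19 weeks.
No other chain overtakes it, so the finish is 19 weeks.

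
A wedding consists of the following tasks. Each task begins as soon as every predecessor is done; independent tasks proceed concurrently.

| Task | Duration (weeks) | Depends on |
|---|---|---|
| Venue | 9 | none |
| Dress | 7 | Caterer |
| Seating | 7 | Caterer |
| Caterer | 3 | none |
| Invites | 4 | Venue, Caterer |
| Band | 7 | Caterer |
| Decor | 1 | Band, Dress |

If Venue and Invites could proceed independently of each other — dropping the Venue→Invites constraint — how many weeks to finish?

With the dependency in place, Venue→Invites = 9+4 = 13 sets the finish at 13 weeks.
Without Venue→Invites, Invites's earliest start moves from 9 to 3.
The longest chain is now Caterer→Dress→Decor = 3+7+1 = 11, so the job takes 11 weeks.

11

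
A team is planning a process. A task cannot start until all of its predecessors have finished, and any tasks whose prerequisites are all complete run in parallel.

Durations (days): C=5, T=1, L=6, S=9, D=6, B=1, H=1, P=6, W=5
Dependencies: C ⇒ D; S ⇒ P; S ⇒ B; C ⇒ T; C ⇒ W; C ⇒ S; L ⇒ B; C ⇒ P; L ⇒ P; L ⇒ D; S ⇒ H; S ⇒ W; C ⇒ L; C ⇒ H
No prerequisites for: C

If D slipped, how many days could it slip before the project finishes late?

3

The longest chain is C→S→P = 5+9+6 = 20; overall finish 20 days.
D finishes as early as 17 and must finish by 20.
Float = 20 − 17 = 3.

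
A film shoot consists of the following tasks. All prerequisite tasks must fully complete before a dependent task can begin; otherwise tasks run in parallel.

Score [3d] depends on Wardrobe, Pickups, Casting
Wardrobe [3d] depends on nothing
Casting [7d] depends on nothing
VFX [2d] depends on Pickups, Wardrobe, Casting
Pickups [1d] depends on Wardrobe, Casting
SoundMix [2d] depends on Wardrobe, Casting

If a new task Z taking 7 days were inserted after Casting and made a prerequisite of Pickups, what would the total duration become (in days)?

18

Originally the schedule takes 11 days.
With Z inserted, Pickups now waits for max(Wardrobe, Casting, Z).
New critical path: Casting→Z→Pickups→Score = 7+7+1+3 = 18 ⇒ 18 days.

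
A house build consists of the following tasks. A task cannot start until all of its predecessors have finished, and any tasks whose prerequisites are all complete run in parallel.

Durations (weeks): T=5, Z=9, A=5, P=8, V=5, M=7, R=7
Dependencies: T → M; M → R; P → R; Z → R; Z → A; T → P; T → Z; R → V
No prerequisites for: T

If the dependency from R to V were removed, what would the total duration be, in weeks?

Original critical path: T→Z→R→V = 5+9+7+5 = 26 ⇒ 26 weeks.
Without R→V, V's earliest start moves from 21 to 0.
After: T→Z→R = 5+9+7 = 21 → 21 weeks.

21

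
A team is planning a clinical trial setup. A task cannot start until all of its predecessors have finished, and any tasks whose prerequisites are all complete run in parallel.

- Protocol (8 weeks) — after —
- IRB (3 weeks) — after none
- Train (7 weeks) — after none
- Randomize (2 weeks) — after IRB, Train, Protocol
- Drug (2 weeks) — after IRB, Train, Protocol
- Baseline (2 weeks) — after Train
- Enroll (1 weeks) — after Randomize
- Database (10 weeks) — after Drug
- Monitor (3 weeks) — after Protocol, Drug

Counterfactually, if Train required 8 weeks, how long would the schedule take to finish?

20

As given, the longest chain is Protocol→Drug→Database = 8+2+10 = 20, so the finish is 20 weeks.
Train is off the critical path — its longest chain is 19 weeks, giving 1 of slack.
The critical path is still Protocol→Drug→Database; finish is now 20 weeks.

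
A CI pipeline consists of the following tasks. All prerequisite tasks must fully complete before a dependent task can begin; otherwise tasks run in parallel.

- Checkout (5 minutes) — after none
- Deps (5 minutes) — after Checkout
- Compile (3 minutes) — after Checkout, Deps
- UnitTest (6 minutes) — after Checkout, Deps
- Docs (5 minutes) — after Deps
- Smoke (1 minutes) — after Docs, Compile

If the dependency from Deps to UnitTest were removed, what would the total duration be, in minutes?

Original critical path: Checkout→Deps→UnitTest = 5+5+6 = 16 ⇒ 16 minutes.
Without Deps→UnitTest, UnitTest's earliest start moves from 10 to 5.
The longest chain is now Checkout→Deps→Docs→Smoke = 5+5+5+1 = 16, so the CI pipeline takes 16 minutes.

16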